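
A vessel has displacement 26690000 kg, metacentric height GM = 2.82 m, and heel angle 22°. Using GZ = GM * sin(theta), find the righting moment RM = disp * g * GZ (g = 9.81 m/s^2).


Formula: GZ = GM * sin(theta); RM = disp * g * GZ
Step 1 — GZ = 2.82 * sin(22°) = 2.82 * 0.374607 = 1.056392 m
Step 2 — RM = 26690000 * 9.81 * 1.056392 ≈ 276590000 N·m (5 s.f.)

276590000 N·m


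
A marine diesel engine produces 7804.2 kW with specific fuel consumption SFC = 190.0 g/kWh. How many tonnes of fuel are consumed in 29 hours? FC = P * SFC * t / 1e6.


Formula: FC (tonnes) = P * SFC * t / 1,000,000
Step 1 — P * SFC * t = 7804.2 * 190.0 * 29 = 43001142.0 g
Step 2 — FC (tonnes) = 43001142.0 / 1,000,000 ≈ 43.001 tonnes (5 s.f.)

43.001 tonnes


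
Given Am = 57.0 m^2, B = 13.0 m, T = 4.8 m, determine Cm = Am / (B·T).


Formula: Cm = Am / (B * T)
Step 1 — B * T = 13.0 * 4.8 = 62.4 m^2
Step 2 — Cm = 57.0 / 62.4 ≈ 0.91346 (5 s.f.)

0.91346


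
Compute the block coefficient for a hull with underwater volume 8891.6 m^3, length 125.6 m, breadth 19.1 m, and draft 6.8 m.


Formula: Cb = V / (L * B * T)
Step 1 — L * B * T = 125.6 * 19.1 * 6.8 = 16312.928 m^3
Step 2 — Cb = 8891.6 / 16312.928 ≈ 0.54506 (5 s.f.)

0.54506


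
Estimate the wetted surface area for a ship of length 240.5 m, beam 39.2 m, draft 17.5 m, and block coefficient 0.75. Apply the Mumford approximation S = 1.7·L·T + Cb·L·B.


Formula: S = 1.7*L*T + V/T with V = Cb*L*B*T, i.e. S = L * (1.7*T + Cb*B)
Step 1 — 1.7*T = 1.7 * 17.5 = 29.75 m
Step 2 — Cb*B = 0.75 * 39.2 = 29.4 m
Step 3 — 1.7*T + Cb*B = 29.75 + 29.4 = 59.15 m
Step 4 — S = 240.5 * 59.15 ≈ 14226 m^2 (5 s.f.)

14226 m^2


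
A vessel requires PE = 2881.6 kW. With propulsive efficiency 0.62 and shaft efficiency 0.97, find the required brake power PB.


Formula: PB = PE / (eta_D * eta_S)
Step 1 — combined efficiency = eta_D * eta_S = 0.62 * 0.97 = 0.6014
Step 2 — PB = 2881.6 / 0.6014 ≈ 4791.5 kW (5 s.f.)

4791.5 kW


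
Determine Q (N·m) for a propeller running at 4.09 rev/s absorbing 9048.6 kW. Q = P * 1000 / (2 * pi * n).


Formula: Q = P_W / (2 * pi * n)
Step 1 — P_W = 9048.6 kW * 1000 = 9048600.0 W
Step 2 — 2 * pi * n = 2 * pi * 4.09 = 25.698228
Step 3 — Q = 9048600.0 / 25.698228 ≈ 352110 N·m (5 s.f.)

352110 N·m


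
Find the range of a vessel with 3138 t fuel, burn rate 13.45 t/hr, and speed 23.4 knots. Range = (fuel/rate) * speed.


Formula: endurance = fuel / rate; range = endurance * speed
Step 1 — endurance = 3138 / 13.45 = 233.3086 hours
Step 2 — range = 233.3086 * 23.4 ≈ 5459.4 nautical miles (5 s.f.)

5459.4 NM


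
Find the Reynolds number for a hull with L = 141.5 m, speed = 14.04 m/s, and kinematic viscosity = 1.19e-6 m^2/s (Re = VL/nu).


Formula: Re = V * L / nu
Step 1 — V * L = 14.04 * 141.5 = 1986.66 m^2/s
Step 2 — Re = 1986.66 / 1.19e-6 = 1.67e+09

1.67e+09


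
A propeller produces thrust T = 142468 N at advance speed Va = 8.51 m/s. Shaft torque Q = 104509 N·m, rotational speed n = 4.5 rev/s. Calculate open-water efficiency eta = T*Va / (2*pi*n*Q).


Formula: eta = T * Va / (2 * pi * n * Q)
Step 1 — numerator = T * Va = 142468 * 8.51 = 1212402.68
Step 2 — 2 * pi * n = 2 * pi * 4.5 = 28.274334
Step 3 — denominator = 28.274334 * 104509 = 2954922.37
Step 4 — eta = 1212402.68 / 2954922.37 ≈ 0.41030 (5 s.f.)

0.41030


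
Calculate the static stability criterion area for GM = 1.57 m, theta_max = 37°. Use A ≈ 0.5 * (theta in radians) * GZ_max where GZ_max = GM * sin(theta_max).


Formula: GZ_max = GM * sin(theta); Area = 0.5 * theta_rad * GZ_max
Step 1 — GZ_max = 1.57 * sin(37°) = 1.57 * 0.601815 = 0.94485 m
Step 2 — theta_rad = 37 * pi/180 = 0.645772 rad
Step 3 — Area = 0.5 * 0.645772 * 0.94485 ≈ 0.30508 m·rad (5 s.f.)

0.30508 m·rad


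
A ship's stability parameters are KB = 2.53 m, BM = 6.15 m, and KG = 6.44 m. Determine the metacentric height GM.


Formula: GM = KB + BM - KG
Step 1 — KM = KB + BM = 2.53 + 6.15 = 8.68 m
Step 2 — GM = KM - KG = 8.68 - 6.44 = 2.24 m

2.24 m


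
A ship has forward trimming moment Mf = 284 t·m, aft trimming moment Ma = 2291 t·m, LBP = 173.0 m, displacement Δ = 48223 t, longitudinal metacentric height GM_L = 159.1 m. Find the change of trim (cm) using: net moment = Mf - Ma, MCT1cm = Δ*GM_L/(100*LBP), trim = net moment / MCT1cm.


Formula: net trimming moment = Mf - Ma; MCT1cm = Δ*GM_L/(100*LBP); trim = net moment / MCT1cm
Step 1 — net trimming moment = 284 - 2291 = -2007 t·m
Step 2 — MCT1cm = 48223 * 159.1 / (100 * 173.0) = 443.4844 t·m/cm
Step 3 — trim = -2007 / 443.4844 ≈ -4.5255 cm (5 s.f.)

-4.5255 cm


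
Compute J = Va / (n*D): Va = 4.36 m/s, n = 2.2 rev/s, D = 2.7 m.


Formula: J = Va / (n * D)
Step 1 — n * D = 2.2 * 2.7 = 5.94
Step 2 — J = 4.36 / 5.94 ≈ 0.73401 (5 s.f.)

0.73401


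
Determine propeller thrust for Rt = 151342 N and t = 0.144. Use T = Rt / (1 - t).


Formula: T = Rt / (1 - t)
Step 1 — (1 - t) = 1 - 0.144 = 0.856
Step 2 — T = 151342 / 0.856 ≈ 176800 N (5 s.f.)

176800 N


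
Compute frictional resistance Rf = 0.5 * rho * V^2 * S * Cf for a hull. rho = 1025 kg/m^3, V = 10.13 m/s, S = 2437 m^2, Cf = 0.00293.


Formula: Rf = 0.5 * rho * V^2 * S * Cf
Step 1 — V^2 = 10.13^2 = 102.6169
Step 2 — 0.5 * rho * V^2 = 0.5 * 1025 * 102.6169 = 52591.16125
Step 3 — Rf = 52591.16125 * 2437 * 0.00293 ≈ 375520 N (5 s.f.)

375520 N


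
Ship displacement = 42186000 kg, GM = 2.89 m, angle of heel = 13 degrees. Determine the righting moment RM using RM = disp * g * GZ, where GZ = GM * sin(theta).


Formula: GZ = GM * sin(theta); RM = disp * g * GZ
Step 1 — GZ = 2.89 * sin(13°) = 2.89 * 0.224951 = 0.650108 m
Step 2 — RM = 42186000 * 9.81 * 0.650108 ≈ 269040000 N·m (5 s.f.)

269040000 N·m


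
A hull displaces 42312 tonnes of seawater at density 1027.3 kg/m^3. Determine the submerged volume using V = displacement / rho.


Formula: V = mass / rho
Step 1 — convert tonnes to kg: 42312 t * 1000 = 42312000 kg
Step 2 — V = 42312000 / 1027.3 ≈ 41188 m^3 (5 s.f.)

41188 m^3


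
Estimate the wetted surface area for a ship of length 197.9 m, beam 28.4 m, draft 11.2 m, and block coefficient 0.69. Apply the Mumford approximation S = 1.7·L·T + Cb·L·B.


Formula: S = 1.7*L*T + V/T with V = Cb*L*B*T, i.e. S = L * (1.7*T + Cb*B)
Step 1 — 1.7*T = 1.7 * 11.2 = 19.04 m
Step 2 — Cb*B = 0.69 * 28.4 = 19.596 m
Step 3 — 1.7*T + Cb*B = 19.04 + 19.596 = 38.636 m
Step 4 — S = 197.9 * 38.636 ≈ 7646.1 m^2 (5 s.f.)

7646.1 m^2


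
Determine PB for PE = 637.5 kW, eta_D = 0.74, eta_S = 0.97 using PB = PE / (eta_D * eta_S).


Formula: PB = PE / (eta_D * eta_S)
Step 1 — combined efficiency = eta_D * eta_S = 0.74 * 0.97 = 0.7178
Step 2 — PB = 637.5 / 0.7178 ≈ 888.13 kW (5 s.f.)

888.13 kW


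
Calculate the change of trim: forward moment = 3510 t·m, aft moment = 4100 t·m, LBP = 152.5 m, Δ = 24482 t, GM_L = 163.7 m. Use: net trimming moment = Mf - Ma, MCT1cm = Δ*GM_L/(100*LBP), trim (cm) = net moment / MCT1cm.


Formula: net trimming moment = Mf - Ma; MCT1cm = Δ*GM_L/(100*LBP); trim = net moment / MCT1cm
Step 1 — net trimming moment = 3510 - 4100 = -590 t·m
Step 2 — MCT1cm = 24482 * 163.7 / (100 * 152.5) = 262.8002 t·m/cm
Step 3 — trim = -590 / 262.8002 ≈ -2.2451 cm (5 s.f.)

-2.2451 cm


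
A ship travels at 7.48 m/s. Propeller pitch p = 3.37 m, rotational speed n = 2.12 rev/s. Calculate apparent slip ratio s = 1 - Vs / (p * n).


Formula: s = 1 - Vs / (p * n)
Step 1 — p * n = 3.37 * 2.12 = 7.1444
Step 2 — Vs / (p*n) = 7.48 / 7.1444 = 1.046974 (6 d.p.)
Step 3 — s = 1 - 1.046974 = -0.046974

-0.046974


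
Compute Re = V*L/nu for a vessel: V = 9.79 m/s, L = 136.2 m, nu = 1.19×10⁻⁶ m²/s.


Formula: Re = V * L / nu
Step 1 — V * L = 9.79 * 136.2 = 1333.398 m^2/s
Step 2 — Re = 1333.398 / 1.19e-6 = 1.12e+09

1.12e+09


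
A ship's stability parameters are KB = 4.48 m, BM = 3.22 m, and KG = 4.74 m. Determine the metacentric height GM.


Formula: GM = KB + BM - KG
Step 1 — KM = KB + BM = 4.48 + 3.22 = 7.7 m
Step 2 — GM = KM - KG = 7.7 - 4.74 = 2.96 m

2.96 m


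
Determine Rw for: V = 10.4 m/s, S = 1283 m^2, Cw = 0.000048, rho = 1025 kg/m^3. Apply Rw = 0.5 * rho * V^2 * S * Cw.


Formula: Rw = 0.5 * rho * V^2 * S * Cw
Step 1 — V^2 = 10.4^2 = 108.16
Step 2 — 0.5 * rho * V^2 = 0.5 * 1025 * 108.16 = 55432.0
Step 3 — Rw = 55432.0 * 1283 * 0.000048 ≈ 3413.7 N (5 s.f.)

3413.7 N


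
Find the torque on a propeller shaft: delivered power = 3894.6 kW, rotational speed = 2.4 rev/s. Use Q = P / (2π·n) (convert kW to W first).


Formula: Q = P_W / (2 * pi * n)
Step 1 — P_W = 3894.6 kW * 1000 = 3894600.0 W
Step 2 — 2 * pi * n = 2 * pi * 2.4 = 15.079645
Step 3 — Q = 3894600.0 / 15.079645 ≈ 258270 N·m (5 s.f.)

258270 N·m


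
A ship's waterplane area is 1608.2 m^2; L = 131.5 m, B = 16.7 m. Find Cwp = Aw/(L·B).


Formula: Cwp = Aw / (L * B)
Step 1 — L * B = 131.5 * 16.7 = 2196.05 m^2
Step 2 — Cwp = 1608.2 / 2196.05 ≈ 0.73231 (5 s.f.)

0.73231


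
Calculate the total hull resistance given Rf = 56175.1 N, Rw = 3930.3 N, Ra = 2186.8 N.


Formula: Rt = Rf + Rw + Ra
Substituting: Rt = 56175.1 + 3930.3 + 2186.8
Result: Rt = 62292.2 N

62292.2 N


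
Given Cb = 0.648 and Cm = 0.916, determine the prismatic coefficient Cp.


Formula: Cp = Cb / Cm
Substituting: Cp = 0.648 / 0.916
Result: Cp ≈ 0.70742 (5 s.f.)

0.70742


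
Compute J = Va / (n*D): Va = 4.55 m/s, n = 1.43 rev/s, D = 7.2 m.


Formula: J = Va / (n * D)
Step 1 — n * D = 1.43 * 7.2 = 10.296
Step 2 — J = 4.55 / 10.296 ≈ 0.44192 (5 s.f.)

0.44192


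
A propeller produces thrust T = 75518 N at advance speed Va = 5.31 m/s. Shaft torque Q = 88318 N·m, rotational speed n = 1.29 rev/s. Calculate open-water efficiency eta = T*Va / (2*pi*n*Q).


Formula: eta = T * Va / (2 * pi * n * Q)
Step 1 — numerator = T * Va = 75518 * 5.31 = 401000.58
Step 2 — 2 * pi * n = 2 * pi * 1.29 = 8.105309
Step 3 — denominator = 8.105309 * 88318 = 715844.68
Step 4 — eta = 401000.58 / 715844.68 ≈ 0.56018 (5 s.f.)

0.56018


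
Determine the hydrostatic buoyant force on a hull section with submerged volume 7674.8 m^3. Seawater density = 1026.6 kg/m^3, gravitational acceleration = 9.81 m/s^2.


Formula: Fb = rho * g * V
Substituting: Fb = 1026.6 * 9.81 * 7674.8
Intermediate: 1026.6 * 9.81 = 10070.946
Result: Fb = 10070.946 * 7674.8 ≈ 77292000 N (5 s.f.)

77292000 N


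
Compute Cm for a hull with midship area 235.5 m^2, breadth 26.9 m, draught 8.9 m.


Formula: Cm = Am / (B * T)
Step 1 — B * T = 26.9 * 8.9 = 239.41 m^2
Step 2 — Cm = 235.5 / 239.41 ≈ 0.98367 (5 s.f.)

0.98367


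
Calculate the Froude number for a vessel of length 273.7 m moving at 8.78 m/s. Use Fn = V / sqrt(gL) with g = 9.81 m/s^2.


Formula: Fn = V / sqrt(g * L)
Step 1 — g * L = 9.81 * 273.7 = 2684.997
Step 2 — sqrt(g * L) = sqrt(2684.997) = 51.816957
Step 3 — Fn = 8.78 / 51.816957 ≈ 0.16944 (5 s.f.)

0.16944


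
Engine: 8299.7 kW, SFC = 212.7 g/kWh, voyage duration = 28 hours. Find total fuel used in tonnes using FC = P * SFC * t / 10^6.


Formula: FC (tonnes) = P * SFC * t / 1,000,000
Step 1 — P * SFC * t = 8299.7 * 212.7 * 28 = 49429693.32 g
Step 2 — FC (tonnes) = 49429693.32 / 1,000,000 ≈ 49.430 tonnes (5 s.f.)

49.430 tonnes


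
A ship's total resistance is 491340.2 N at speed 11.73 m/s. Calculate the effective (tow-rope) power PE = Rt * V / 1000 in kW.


Formula: PE = Rt * V / 1000 (kW)
Step 1 — PE (W) = 491340.2 * 11.73 = 5763420.546 W
Step 2 — PE (kW) = 5763420.546 / 1000 ≈ 5763.4 kW (5 s.f.)

5763.4 kW


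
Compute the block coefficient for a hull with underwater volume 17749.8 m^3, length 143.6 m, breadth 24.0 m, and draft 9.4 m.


Formula: Cb = V / (L * B * T)
Step 1 — L * B * T = 143.6 * 24.0 * 9.4 = 32396.16 m^3
Step 2 — Cb = 17749.8 / 32396.16 ≈ 0.54790 (5 s.f.)

0.54790


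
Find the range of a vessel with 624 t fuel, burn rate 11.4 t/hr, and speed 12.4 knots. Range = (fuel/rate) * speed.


Formula: endurance = fuel / rate; range = endurance * speed
Step 1 — endurance = 624 / 11.4 = 54.7368 hours
Step 2 — range = 54.7368 * 12.4 ≈ 678.74 nautical miles (5 s.f.)

678.74 NM


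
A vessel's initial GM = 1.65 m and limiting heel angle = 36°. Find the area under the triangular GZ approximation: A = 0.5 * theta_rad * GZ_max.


Formula: GZ_max = GM * sin(theta); Area = 0.5 * theta_rad * GZ_max
Step 1 — GZ_max = 1.65 * sin(36°) = 1.65 * 0.587785 = 0.969845 m
Step 2 — theta_rad = 36 * pi/180 = 0.628319 rad
Step 3 — Area = 0.5 * 0.628319 * 0.969845 ≈ 0.30469 m·rad (5 s.f.)

0.30469 m·rad


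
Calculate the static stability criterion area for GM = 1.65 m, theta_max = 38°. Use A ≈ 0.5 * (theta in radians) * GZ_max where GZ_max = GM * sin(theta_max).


Formula: GZ_max = GM * sin(theta); Area = 0.5 * theta_rad * GZ_max
Step 1 — GZ_max = 1.65 * sin(38°) = 1.65 * 0.615661 = 1.015841 m
Step 2 — theta_rad = 38 * pi/180 = 0.663225 rad
Step 3 — Area = 0.5 * 0.663225 * 1.015841 ≈ 0.33687 m·rad (5 s.f.)

0.33687 m·rad


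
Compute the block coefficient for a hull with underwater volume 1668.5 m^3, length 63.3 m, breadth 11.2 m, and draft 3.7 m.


Formula: Cb = V / (L * B * T)
Step 1 — L * B * T = 63.3 * 11.2 * 3.7 = 2623.152 m^3
Step 2 — Cb = 1668.5 / 2623.152 ≈ 0.63607 (5 s.f.)

0.63607


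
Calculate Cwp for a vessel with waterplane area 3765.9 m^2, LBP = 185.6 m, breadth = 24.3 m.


Formula: Cwp = Aw / (L * B)
Step 1 — L * B = 185.6 * 24.3 = 4510.08 m^2
Step 2 — Cwp = 3765.9 / 4510.08 ≈ 0.83500 (5 s.f.)

0.83500


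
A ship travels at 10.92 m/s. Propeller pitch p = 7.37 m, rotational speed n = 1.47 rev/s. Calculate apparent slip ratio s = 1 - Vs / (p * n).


Formula: s = 1 - Vs / (p * n)
Step 1 — p * n = 7.37 * 1.47 = 10.8339
Step 2 — Vs / (p*n) = 10.92 / 10.8339 = 1.007947 (6 d.p.)
Step 3 — s = 1 - 1.007947 = -0.007947

-0.007947


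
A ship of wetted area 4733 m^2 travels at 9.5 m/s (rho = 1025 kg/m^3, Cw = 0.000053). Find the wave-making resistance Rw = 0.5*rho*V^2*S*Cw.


Formula: Rw = 0.5 * rho * V^2 * S * Cw
Step 1 — V^2 = 9.5^2 = 90.25
Step 2 — 0.5 * rho * V^2 = 0.5 * 1025 * 90.25 = 46253.125
Step 3 — Rw = 46253.125 * 4733 * 0.000053 ≈ 11603 N (5 s.f.)

11603 N


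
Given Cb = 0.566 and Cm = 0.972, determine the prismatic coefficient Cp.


Formula: Cp = Cb / Cm
Substituting: Cp = 0.566 / 0.972
Result: Cp ≈ 0.58230 (5 s.f.)

0.58230


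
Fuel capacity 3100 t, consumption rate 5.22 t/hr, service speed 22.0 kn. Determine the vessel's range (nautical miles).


Formula: endurance = fuel / rate; range = endurance * speed
Step 1 — endurance = 3100 / 5.22 = 593.8697 hours
Step 2 — range = 593.8697 * 22.0 ≈ 13065 nautical miles (5 s.f.)

13065 NM


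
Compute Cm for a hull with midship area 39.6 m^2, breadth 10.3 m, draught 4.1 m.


Formula: Cm = Am / (B * T)
Step 1 — B * T = 10.3 * 4.1 = 42.23 m^2
Step 2 — Cm = 39.6 / 42.23 ≈ 0.93772 (5 s.f.)

0.93772


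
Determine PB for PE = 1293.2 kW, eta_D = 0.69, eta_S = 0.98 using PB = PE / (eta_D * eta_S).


Formula: PB = PE / (eta_D * eta_S)
Step 1 — combined efficiency = eta_D * eta_S = 0.69 * 0.98 = 0.6762
Step 2 — PB = 1293.2 / 0.6762 ≈ 1912.5 kW (5 s.f.)

1912.5 kW


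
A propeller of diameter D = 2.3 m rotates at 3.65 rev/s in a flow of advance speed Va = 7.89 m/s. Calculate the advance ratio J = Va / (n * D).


Formula: J = Va / (n * D)
Step 1 — n * D = 3.65 * 2.3 = 8.395
Step 2 — J = 7.89 / 8.395 ≈ 0.93985 (5 s.f.)

0.93985


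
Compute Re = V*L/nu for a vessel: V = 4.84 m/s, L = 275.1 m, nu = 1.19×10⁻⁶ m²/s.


Formula: Re = V * L / nu
Step 1 — V * L = 4.84 * 275.1 = 1331.484 m^2/s
Step 2 — Re = 1331.484 / 1.19e-6 = 1.12e+09

1.12e+09


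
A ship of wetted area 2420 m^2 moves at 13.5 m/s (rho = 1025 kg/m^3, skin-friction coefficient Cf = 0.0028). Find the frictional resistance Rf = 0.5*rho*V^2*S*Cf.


Formula: Rf = 0.5 * rho * V^2 * S * Cf
Step 1 — V^2 = 13.5^2 = 182.25
Step 2 — 0.5 * rho * V^2 = 0.5 * 1025 * 182.25 = 93403.125
Step 3 — Rf = 93403.125 * 2420 * 0.0028 ≈ 632900 N (5 s.f.)

632900 N


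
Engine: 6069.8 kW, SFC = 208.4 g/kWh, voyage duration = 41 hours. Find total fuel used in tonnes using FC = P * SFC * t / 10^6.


Formula: FC (tonnes) = P * SFC * t / 1,000,000
Step 1 — P * SFC * t = 6069.8 * 208.4 * 41 = 51862799.12 g
Step 2 — FC (tonnes) = 51862799.12 / 1,000,000 ≈ 51.863 tonnes (5 s.f.)

51.863 tonnes


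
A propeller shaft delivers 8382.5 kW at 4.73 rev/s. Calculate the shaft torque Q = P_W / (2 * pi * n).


Formula: Q = P_W / (2 * pi * n)
Step 1 — P_W = 8382.5 kW * 1000 = 8382500.0 W
Step 2 — 2 * pi * n = 2 * pi * 4.73 = 29.719467
Step 3 — Q = 8382500.0 / 29.719467 ≈ 282050 N·m (5 s.f.)

282050 N·m


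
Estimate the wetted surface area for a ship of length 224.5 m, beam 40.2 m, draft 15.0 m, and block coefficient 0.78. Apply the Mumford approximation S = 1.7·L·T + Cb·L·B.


Formula: S = 1.7*L*T + V/T with V = Cb*L*B*T, i.e. S = L * (1.7*T + Cb*B)
Step 1 — 1.7*T = 1.7 * 15.0 = 25.5 m
Step 2 — Cb*B = 0.78 * 40.2 = 31.356 m
Step 3 — 1.7*T + Cb*B = 25.5 + 31.356 = 56.856 m
Step 4 — S = 224.5 * 56.856 ≈ 12764 m^2 (5 s.f.)

12764 m^2


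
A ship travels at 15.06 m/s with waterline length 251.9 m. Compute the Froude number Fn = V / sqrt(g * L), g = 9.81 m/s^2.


Formula: Fn = V / sqrt(g * L)
Step 1 — g * L = 9.81 * 251.9 = 2471.139
Step 2 — sqrt(g * L) = sqrt(2471.139) = 49.710552
Step 3 — Fn = 15.06 / 49.710552 ≈ 0.30295 (5 s.f.)

0.30295


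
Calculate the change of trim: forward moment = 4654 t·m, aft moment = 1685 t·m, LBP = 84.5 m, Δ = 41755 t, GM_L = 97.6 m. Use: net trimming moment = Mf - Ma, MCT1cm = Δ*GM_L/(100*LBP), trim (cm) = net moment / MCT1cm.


Formula: net trimming moment = Mf - Ma; MCT1cm = Δ*GM_L/(100*LBP); trim = net moment / MCT1cm
Step 1 — net trimming moment = 4654 - 1685 = 2969 t·m
Step 2 — MCT1cm = 41755 * 97.6 / (100 * 84.5) = 482.2826 t·m/cm
Step 3 — trim = 2969 / 482.2826 ≈ 6.1561 cm (5 s.f.)

6.1561 cm


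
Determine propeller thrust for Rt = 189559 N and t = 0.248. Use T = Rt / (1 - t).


Formula: T = Rt / (1 - t)
Step 1 — (1 - t) = 1 - 0.248 = 0.752
Step 2 — T = 189559 / 0.752 ≈ 252070 N (5 s.f.)

252070 N


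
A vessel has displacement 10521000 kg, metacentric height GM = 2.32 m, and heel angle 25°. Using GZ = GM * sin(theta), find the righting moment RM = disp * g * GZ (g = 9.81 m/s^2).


Formula: GZ = GM * sin(theta); RM = disp * g * GZ
Step 1 — GZ = 2.32 * sin(25°) = 2.32 * 0.422618 = 0.980474 m
Step 2 — RM = 10521000 * 9.81 * 0.980474 ≈ 101200000 N·m (5 s.f.)

101200000 N·m


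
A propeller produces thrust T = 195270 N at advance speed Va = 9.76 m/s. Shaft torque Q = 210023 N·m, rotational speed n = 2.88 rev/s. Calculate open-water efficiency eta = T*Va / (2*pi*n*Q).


Formula: eta = T * Va / (2 * pi * n * Q)
Step 1 — numerator = T * Va = 195270 * 9.76 = 1905835.2
Step 2 — 2 * pi * n = 2 * pi * 2.88 = 18.095574
Step 3 — denominator = 18.095574 * 210023 = 3800486.74
Step 4 — eta = 1905835.2 / 3800486.74 ≈ 0.50147 (5 s.f.)

0.50147


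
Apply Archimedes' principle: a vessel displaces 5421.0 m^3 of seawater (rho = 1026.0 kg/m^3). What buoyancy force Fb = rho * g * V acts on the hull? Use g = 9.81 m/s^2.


Formula: Fb = rho * g * V
Substituting: Fb = 1026.0 * 9.81 * 5421.0
Intermediate: 1026.0 * 9.81 = 10065.06
Result: Fb = 10065.06 * 5421.0 ≈ 54563000 N (5 s.f.)

54563000 N


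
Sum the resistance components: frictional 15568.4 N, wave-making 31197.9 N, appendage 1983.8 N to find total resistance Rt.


Formula: Rt = Rf + Rw + Ra
Substituting: Rt = 15568.4 + 31197.9 + 1983.8
Result: Rt = 48750.1 N

48750.1 N


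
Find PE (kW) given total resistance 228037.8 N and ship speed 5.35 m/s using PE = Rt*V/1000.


Formula: PE = Rt * V / 1000 (kW)
Step 1 — PE (W) = 228037.8 * 5.35 = 1220002.23 W
Step 2 — PE (kW) = 1220002.23 / 1000 ≈ 1220.0 kW (5 s.f.)

1220.0 kW


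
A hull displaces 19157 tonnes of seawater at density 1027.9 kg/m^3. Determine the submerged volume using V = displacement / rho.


Formula: V = mass / rho
Step 1 — convert tonnes to kg: 19157 t * 1000 = 19157000 kg
Step 2 — V = 19157000 / 1027.9 ≈ 18637 m^3 (5 s.f.)

18637 m^3


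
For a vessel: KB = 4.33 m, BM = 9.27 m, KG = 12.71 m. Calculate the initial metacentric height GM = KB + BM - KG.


Formula: GM = KB + BM - KG
Step 1 — KM = KB + BM = 4.33 + 9.27 = 13.6 m
Step 2 — GM = KM - KG = 13.6 - 12.71 = 0.89 m

0.89 m


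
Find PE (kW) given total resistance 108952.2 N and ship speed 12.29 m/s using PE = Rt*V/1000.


Formula: PE = Rt * V / 1000 (kW)
Step 1 — PE (W) = 108952.2 * 12.29 = 1339022.538 W
Step 2 — PE (kW) = 1339022.538 / 1000 ≈ 1339.0 kW (5 s.f.)

1339.0 kW


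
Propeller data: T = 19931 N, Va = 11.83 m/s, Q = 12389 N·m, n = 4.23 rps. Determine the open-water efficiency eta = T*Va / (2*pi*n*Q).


Formula: eta = T * Va / (2 * pi * n * Q)
Step 1 — numerator = T * Va = 19931 * 11.83 = 235783.73
Step 2 — 2 * pi * n = 2 * pi * 4.23 = 26.577874
Step 3 — denominator = 26.577874 * 12389 = 329273.28
Step 4 — eta = 235783.73 / 329273.28 ≈ 0.71607 (5 s.f.)

0.71607


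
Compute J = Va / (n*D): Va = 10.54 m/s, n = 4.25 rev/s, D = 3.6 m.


Formula: J = Va / (n * D)
Step 1 — n * D = 4.25 * 3.6 = 15.3
Step 2 — J = 10.54 / 15.3 ≈ 0.68889 (5 s.f.)

0.68889


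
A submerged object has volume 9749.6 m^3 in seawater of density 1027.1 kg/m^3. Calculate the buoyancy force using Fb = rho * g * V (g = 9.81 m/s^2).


Formula: Fb = rho * g * V
Substituting: Fb = 1027.1 * 9.81 * 9749.6
Intermediate: 1027.1 * 9.81 = 10075.851
Result: Fb = 10075.851 * 9749.6 ≈ 98236000 N (5 s.f.)

98236000 N


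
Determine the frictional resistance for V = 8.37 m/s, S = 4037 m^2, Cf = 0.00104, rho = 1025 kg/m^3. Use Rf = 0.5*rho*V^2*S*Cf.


Formula: Rf = 0.5 * rho * V^2 * S * Cf
Step 1 — V^2 = 8.37^2 = 70.0569
Step 2 — 0.5 * rho * V^2 = 0.5 * 1025 * 70.0569 = 35904.16125
Step 3 — Rf = 35904.16125 * 4037 * 0.00104 ≈ 150740 N (5 s.f.)

150740 N


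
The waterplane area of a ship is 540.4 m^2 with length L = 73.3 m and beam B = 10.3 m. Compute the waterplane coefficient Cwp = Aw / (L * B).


Formula: Cwp = Aw / (L * B)
Step 1 — L * B = 73.3 * 10.3 = 754.99 m^2
Step 2 — Cwp = 540.4 / 754.99 ≈ 0.71577 (5 s.f.)

0.71577


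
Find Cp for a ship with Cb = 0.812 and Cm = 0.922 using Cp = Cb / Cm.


Formula: Cp = Cb / Cm
Substituting: Cp = 0.812 / 0.922
Result: Cp ≈ 0.88069 (5 s.f.)

0.88069


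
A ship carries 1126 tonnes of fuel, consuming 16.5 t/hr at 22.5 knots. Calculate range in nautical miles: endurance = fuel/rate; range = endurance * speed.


Formula: endurance = fuel / rate; range = endurance * speed
Step 1 — endurance = 1126 / 16.5 = 68.2424 hours
Step 2 — range = 68.2424 * 22.5 ≈ 1535.5 nautical miles (5 s.f.)

1535.5 NM


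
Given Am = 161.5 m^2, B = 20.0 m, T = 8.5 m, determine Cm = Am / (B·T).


Formula: Cm = Am / (B * T)
Step 1 — B * T = 20.0 * 8.5 = 170.0 m^2
Step 2 — Cm = 161.5 / 170.0 ≈ 0.95000 (5 s.f.)

0.95000


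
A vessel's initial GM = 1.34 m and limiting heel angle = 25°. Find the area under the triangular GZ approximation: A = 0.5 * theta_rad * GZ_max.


Formula: GZ_max = GM * sin(theta); Area = 0.5 * theta_rad * GZ_max
Step 1 — GZ_max = 1.34 * sin(25°) = 1.34 * 0.422618 = 0.566308 m
Step 2 — theta_rad = 25 * pi/180 = 0.436332 rad
Step 3 — Area = 0.5 * 0.436332 * 0.566308 ≈ 0.12355 m·rad (5 s.f.)

0.12355 m·rad


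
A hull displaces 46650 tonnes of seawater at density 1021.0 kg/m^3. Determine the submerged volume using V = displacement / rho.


Formula: V = mass / rho
Step 1 — convert tonnes to kg: 46650 t * 1000 = 46650000 kg
Step 2 — V = 46650000 / 1021.0 ≈ 45690 m^3 (5 s.f.)

45690 m^3


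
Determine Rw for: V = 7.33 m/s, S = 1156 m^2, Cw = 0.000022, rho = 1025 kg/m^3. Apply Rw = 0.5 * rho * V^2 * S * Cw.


Formula: Rw = 0.5 * rho * V^2 * S * Cw
Step 1 — V^2 = 7.33^2 = 53.7289
Step 2 — 0.5 * rho * V^2 = 0.5 * 1025 * 53.7289 = 27536.06125
Step 3 — Rw = 27536.06125 * 1156 * 0.000022 ≈ 700.30 N (5 s.f.)

700.30 N


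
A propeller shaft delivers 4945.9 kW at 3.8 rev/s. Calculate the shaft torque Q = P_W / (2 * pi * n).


Formula: Q = P_W / (2 * pi * n)
Step 1 — P_W = 4945.9 kW * 1000 = 4945900.0 W
Step 2 — 2 * pi * n = 2 * pi * 3.8 = 23.876104
Step 3 — Q = 4945900.0 / 23.876104 ≈ 207150 N·m (5 s.f.)

207150 N·m


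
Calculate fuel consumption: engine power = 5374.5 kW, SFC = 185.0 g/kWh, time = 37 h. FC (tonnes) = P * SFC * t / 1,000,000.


Formula: FC (tonnes) = P * SFC * t / 1,000,000
Step 1 — P * SFC * t = 5374.5 * 185.0 * 37 = 36788452.5 g
Step 2 — FC (tonnes) = 36788452.5 / 1,000,000 ≈ 36.788 tonnes (5 s.f.)

36.788 tonnes


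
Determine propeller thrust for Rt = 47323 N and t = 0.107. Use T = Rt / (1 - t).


Formula: T = Rt / (1 - t)
Step 1 — (1 - t) = 1 - 0.107 = 0.893
Step 2 — T = 47323 / 0.893 ≈ 52993 N (5 s.f.)

52993 N


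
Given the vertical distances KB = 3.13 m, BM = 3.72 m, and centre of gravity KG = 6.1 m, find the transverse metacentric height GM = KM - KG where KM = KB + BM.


Formula: GM = KB + BM - KG
Step 1 — KM = KB + BM = 3.13 + 3.72 = 6.85 m
Step 2 — GM = KM - KG = 6.85 - 6.1 = 0.75 m

0.75 m


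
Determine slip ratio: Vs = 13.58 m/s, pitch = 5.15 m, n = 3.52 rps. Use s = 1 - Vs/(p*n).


Formula: s = 1 - Vs / (p * n)
Step 1 — p * n = 5.15 * 3.52 = 18.128
Step 2 — Vs / (p*n) = 13.58 / 18.128 = 0.749117 (6 d.p.)
Step 3 — s = 1 - 0.749117 = 0.250883

0.250883


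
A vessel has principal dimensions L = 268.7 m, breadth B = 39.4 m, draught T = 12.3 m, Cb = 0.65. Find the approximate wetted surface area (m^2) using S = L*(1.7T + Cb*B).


Formula: S = 1.7*L*T + V/T with V = Cb*L*B*T, i.e. S = L * (1.7*T + Cb*B)
Step 1 — 1.7*T = 1.7 * 12.3 = 20.91 m
Step 2 — Cb*B = 0.65 * 39.4 = 25.61 m
Step 3 — 1.7*T + Cb*B = 20.91 + 25.61 = 46.52 m
Step 4 — S = 268.7 * 46.52 ≈ 12500 m^2 (5 s.f.)

12500 m^2


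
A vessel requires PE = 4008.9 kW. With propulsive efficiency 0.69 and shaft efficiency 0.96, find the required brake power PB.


Formula: PB = PE / (eta_D * eta_S)
Step 1 — combined efficiency = eta_D * eta_S = 0.69 * 0.96 = 0.6624
Step 2 — PB = 4008.9 / 0.6624 ≈ 6052.1 kW (5 s.f.)

6052.1 kW


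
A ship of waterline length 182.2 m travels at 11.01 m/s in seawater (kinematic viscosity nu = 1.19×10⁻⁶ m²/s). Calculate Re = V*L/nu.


Formula: Re = V * L / nu
Step 1 — V * L = 11.01 * 182.2 = 2006.022 m^2/s
Step 2 — Re = 2006.022 / 1.19e-6 = 1.69e+09

1.69e+09


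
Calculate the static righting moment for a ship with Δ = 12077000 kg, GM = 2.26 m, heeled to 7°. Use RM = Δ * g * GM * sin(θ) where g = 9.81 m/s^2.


Formula: GZ = GM * sin(theta); RM = disp * g * GZ
Step 1 — GZ = 2.26 * sin(7°) = 2.26 * 0.121869 = 0.275424 m
Step 2 — RM = 12077000 * 9.81 * 0.275424 ≈ 32631000 N·m (5 s.f.)

32631000 N·m


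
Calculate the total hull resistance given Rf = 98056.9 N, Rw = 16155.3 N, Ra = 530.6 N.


Formula: Rt = Rf + Rw + Ra
Substituting: Rt = 98056.9 + 16155.3 + 530.6
Result: Rt = 114742.8 N

114742.8 N


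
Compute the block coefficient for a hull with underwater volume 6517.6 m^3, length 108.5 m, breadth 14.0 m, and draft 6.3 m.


Formula: Cb = V / (L * B * T)
Step 1 — L * B * T = 108.5 * 14.0 * 6.3 = 9569.7 m^3
Step 2 — Cb = 6517.6 / 9569.7 ≈ 0.68107 (5 s.f.)

0.68107


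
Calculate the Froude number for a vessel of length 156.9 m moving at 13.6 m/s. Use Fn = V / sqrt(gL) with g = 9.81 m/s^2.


Formula: Fn = V / sqrt(g * L)
Step 1 — g * L = 9.81 * 156.9 = 1539.189
Step 2 — sqrt(g * L) = sqrt(1539.189) = 39.232499
Step 3 — Fn = 13.6 / 39.232499 ≈ 0.34665 (5 s.f.)

0.34665


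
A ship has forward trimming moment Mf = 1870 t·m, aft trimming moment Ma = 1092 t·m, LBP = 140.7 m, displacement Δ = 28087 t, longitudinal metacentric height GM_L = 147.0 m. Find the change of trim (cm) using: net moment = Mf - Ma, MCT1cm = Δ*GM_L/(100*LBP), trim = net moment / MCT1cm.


Formula: net trimming moment = Mf - Ma; MCT1cm = Δ*GM_L/(100*LBP); trim = net moment / MCT1cm
Step 1 — net trimming moment = 1870 - 1092 = 778 t·m
Step 2 — MCT1cm = 28087 * 147.0 / (100 * 140.7) = 293.4463 t·m/cm
Step 3 — trim = 778 / 293.4463 ≈ 2.6513 cm (5 s.f.)

2.6513 cm


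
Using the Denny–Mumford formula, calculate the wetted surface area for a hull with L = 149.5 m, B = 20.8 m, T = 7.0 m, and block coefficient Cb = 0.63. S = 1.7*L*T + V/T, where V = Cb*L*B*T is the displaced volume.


Formula: S = 1.7*L*T + V/T with V = Cb*L*B*T, i.e. S = L * (1.7*T + Cb*B)
Step 1 — 1.7*T = 1.7 * 7.0 = 11.9 m
Step 2 — Cb*B = 0.63 * 20.8 = 13.104 m
Step 3 — 1.7*T + Cb*B = 11.9 + 13.104 = 25.004 m
Step 4 — S = 149.5 * 25.004 ≈ 3738.1 m^2 (5 s.f.)

3738.1 m^2


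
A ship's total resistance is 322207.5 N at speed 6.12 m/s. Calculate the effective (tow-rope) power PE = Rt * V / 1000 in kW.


Formula: PE = Rt * V / 1000 (kW)
Step 1 — PE (W) = 322207.5 * 6.12 = 1971909.9 W
Step 2 — PE (kW) = 1971909.9 / 1000 ≈ 1971.9 kW (5 s.f.)

1971.9 kW


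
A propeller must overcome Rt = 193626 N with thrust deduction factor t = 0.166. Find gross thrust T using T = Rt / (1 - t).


Formula: T = Rt / (1 - t)
Step 1 — (1 - t) = 1 - 0.166 = 0.834
Step 2 — T = 193626 / 0.834 ≈ 232170 N (5 s.f.)

232170 N


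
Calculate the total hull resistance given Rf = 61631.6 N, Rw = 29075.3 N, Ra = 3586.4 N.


Formula: Rt = Rf + Rw + Ra
Substituting: Rt = 61631.6 + 29075.3 + 3586.4
Result: Rt = 94293.3 N

94293.3 N


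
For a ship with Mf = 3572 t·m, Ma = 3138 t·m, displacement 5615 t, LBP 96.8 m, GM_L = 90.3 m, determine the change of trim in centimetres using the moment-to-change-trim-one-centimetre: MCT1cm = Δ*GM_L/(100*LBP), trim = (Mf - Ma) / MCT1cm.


Formula: net trimming moment = Mf - Ma; MCT1cm = Δ*GM_L/(100*LBP); trim = net moment / MCT1cm
Step 1 — net trimming moment = 3572 - 3138 = 434 t·m
Step 2 — MCT1cm = 5615 * 90.3 / (100 * 96.8) = 52.3796 t·m/cm
Step 3 — trim = 434 / 52.3796 ≈ 8.2857 cm (5 s.f.)

8.2857 cm


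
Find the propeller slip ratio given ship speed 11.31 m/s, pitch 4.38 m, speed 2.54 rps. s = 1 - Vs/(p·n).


Formula: s = 1 - Vs / (p * n)
Step 1 — p * n = 4.38 * 2.54 = 11.1252
Step 2 — Vs / (p*n) = 11.31 / 11.1252 = 1.016611 (6 d.p.)
Step 3 — s = 1 - 1.016611 = -0.016611

-0.016611


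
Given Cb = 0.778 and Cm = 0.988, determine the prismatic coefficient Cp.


Formula: Cp = Cb / Cm
Substituting: Cp = 0.778 / 0.988
Result: Cp ≈ 0.78745 (5 s.f.)

0.78745


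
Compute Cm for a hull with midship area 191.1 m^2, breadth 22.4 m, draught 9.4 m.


Formula: Cm = Am / (B * T)
Step 1 — B * T = 22.4 * 9.4 = 210.56 m^2
Step 2 — Cm = 191.1 / 210.56 ≈ 0.90758 (5 s.f.)

0.90758


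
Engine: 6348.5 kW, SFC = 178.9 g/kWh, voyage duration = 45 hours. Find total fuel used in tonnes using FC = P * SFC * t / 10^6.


Formula: FC (tonnes) = P * SFC * t / 1,000,000
Step 1 — P * SFC * t = 6348.5 * 178.9 * 45 = 51108599.25 g
Step 2 — FC (tonnes) = 51108599.25 / 1,000,000 ≈ 51.109 tonnes (5 s.f.)

51.109 tonnes


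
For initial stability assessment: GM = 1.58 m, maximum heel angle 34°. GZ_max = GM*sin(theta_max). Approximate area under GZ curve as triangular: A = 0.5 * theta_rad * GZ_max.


Formula: GZ_max = GM * sin(theta); Area = 0.5 * theta_rad * GZ_max
Step 1 — GZ_max = 1.58 * sin(34°) = 1.58 * 0.559193 = 0.883525 m
Step 2 — theta_rad = 34 * pi/180 = 0.593412 rad
Step 3 — Area = 0.5 * 0.593412 * 0.883525 ≈ 0.26215 m·rad (5 s.f.)

0.26215 m·rad


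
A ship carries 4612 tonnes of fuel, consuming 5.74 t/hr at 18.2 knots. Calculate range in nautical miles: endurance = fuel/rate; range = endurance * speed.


Formula: endurance = fuel / rate; range = endurance * speed
Step 1 — endurance = 4612 / 5.74 = 803.4843 hours
Step 2 — range = 803.4843 * 18.2 ≈ 14623 nautical miles (5 s.f.)

14623 NM


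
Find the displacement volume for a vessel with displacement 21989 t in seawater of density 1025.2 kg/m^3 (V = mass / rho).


Formula: V = mass / rho
Step 1 — convert tonnes to kg: 21989 t * 1000 = 21989000 kg
Step 2 — V = 21989000 / 1025.2 ≈ 21448 m^3 (5 s.f.)

21448 m^3


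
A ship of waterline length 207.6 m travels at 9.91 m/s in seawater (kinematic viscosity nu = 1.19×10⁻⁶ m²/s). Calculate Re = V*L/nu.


Formula: Re = V * L / nu
Step 1 — V * L = 9.91 * 207.6 = 2057.316 m^2/s
Step 2 — Re = 2057.316 / 1.19e-6 = 1.73e+09

1.73e+09


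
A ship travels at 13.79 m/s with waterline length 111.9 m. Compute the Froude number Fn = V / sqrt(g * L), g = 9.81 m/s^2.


Formula: Fn = V / sqrt(g * L)
Step 1 — g * L = 9.81 * 111.9 = 1097.739
Step 2 — sqrt(g * L) = sqrt(1097.739) = 33.132145
Step 3 — Fn = 13.79 / 33.132145 ≈ 0.41621 (5 s.f.)

0.41621


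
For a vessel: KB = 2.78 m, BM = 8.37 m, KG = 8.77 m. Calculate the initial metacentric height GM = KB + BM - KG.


Formula: GM = KB + BM - KG
Step 1 — KM = KB + BM = 2.78 + 8.37 = 11.15 m
Step 2 — GM = KM - KG = 11.15 - 8.77 = 2.38 m

2.38 m


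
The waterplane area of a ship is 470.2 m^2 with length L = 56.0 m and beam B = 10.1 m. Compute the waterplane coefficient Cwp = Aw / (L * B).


Formula: Cwp = Aw / (L * B)
Step 1 — L * B = 56.0 * 10.1 = 565.6 m^2
Step 2 — Cwp = 470.2 / 565.6 ≈ 0.83133 (5 s.f.)

0.83133


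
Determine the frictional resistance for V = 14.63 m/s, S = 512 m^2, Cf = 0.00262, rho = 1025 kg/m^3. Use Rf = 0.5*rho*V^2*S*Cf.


Formula: Rf = 0.5 * rho * V^2 * S * Cf
Step 1 — V^2 = 14.63^2 = 214.0369
Step 2 — 0.5 * rho * V^2 = 0.5 * 1025 * 214.0369 = 109693.91125
Step 3 — Rf = 109693.91125 * 512 * 0.00262 ≈ 147150 N (5 s.f.)

147150 N


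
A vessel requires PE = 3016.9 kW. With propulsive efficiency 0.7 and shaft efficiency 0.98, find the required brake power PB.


Formula: PB = PE / (eta_D * eta_S)
Step 1 — combined efficiency = eta_D * eta_S = 0.7 * 0.98 = 0.686
Step 2 — PB = 3016.9 / 0.686 ≈ 4397.8 kW (5 s.f.)

4397.8 kW


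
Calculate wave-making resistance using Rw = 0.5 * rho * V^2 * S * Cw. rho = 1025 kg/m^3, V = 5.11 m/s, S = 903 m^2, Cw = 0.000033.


Formula: Rw = 0.5 * rho * V^2 * S * Cw
Step 1 — V^2 = 5.11^2 = 26.1121
Step 2 — 0.5 * rho * V^2 = 0.5 * 1025 * 26.1121 = 13382.45125
Step 3 — Rw = 13382.45125 * 903 * 0.000033 ≈ 398.78 N (5 s.f.)

398.78 N


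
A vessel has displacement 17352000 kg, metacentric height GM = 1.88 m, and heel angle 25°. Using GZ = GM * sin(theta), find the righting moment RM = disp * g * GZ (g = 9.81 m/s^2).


Formula: GZ = GM * sin(theta); RM = disp * g * GZ
Step 1 — GZ = 1.88 * sin(25°) = 1.88 * 0.422618 = 0.794522 m
Step 2 — RM = 17352000 * 9.81 * 0.794522 ≈ 135250000 N·m (5 s.f.)

135250000 N·m


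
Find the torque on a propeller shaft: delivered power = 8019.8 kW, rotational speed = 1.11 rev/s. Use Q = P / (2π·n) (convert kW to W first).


Formula: Q = P_W / (2 * pi * n)
Step 1 — P_W = 8019.8 kW * 1000 = 8019800.0 W
Step 2 — 2 * pi * n = 2 * pi * 1.11 = 6.974336
Step 3 — Q = 8019800.0 / 6.974336 ≈ 1149900 N·m (5 s.f.)

1149900 N·m


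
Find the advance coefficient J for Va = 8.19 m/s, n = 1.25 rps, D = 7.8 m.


Formula: J = Va / (n * D)
Step 1 — n * D = 1.25 * 7.8 = 9.75
Step 2 — J = 8.19 / 9.75 ≈ 0.84000 (5 s.f.)

0.84000


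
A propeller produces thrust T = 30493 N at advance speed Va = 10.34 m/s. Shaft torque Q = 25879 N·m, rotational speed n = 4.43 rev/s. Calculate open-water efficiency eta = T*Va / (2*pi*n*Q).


Formula: eta = T * Va / (2 * pi * n * Q)
Step 1 — numerator = T * Va = 30493 * 10.34 = 315297.62
Step 2 — 2 * pi * n = 2 * pi * 4.43 = 27.834511
Step 3 — denominator = 27.834511 * 25879 = 720329.31
Step 4 — eta = 315297.62 / 720329.31 ≈ 0.43771 (5 s.f.)

0.43771


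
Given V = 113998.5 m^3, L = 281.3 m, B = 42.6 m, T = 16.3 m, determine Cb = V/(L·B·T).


Formula: Cb = V / (L * B * T)
Step 1 — L * B * T = 281.3 * 42.6 * 16.3 = 195329.094 m^3
Step 2 — Cb = 113998.5 / 195329.094 ≈ 0.58362 (5 s.f.)

0.58362


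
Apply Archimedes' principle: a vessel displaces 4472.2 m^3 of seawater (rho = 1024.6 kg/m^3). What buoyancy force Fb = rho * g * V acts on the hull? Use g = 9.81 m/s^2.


Formula: Fb = rho * g * V
Substituting: Fb = 1024.6 * 9.81 * 4472.2
Intermediate: 1024.6 * 9.81 = 10051.326
Result: Fb = 10051.326 * 4472.2 ≈ 44952000 N (5 s.f.)

44952000 N


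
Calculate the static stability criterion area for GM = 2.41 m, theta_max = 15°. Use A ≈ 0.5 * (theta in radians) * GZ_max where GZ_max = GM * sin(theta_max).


Formula: GZ_max = GM * sin(theta); Area = 0.5 * theta_rad * GZ_max
Step 1 — GZ_max = 2.41 * sin(15°) = 2.41 * 0.258819 = 0.623754 m
Step 2 — theta_rad = 15 * pi/180 = 0.261799 rad
Step 3 — Area = 0.5 * 0.261799 * 0.623754 ≈ 0.081649 m·rad (5 s.f.)

0.081649 m·rad


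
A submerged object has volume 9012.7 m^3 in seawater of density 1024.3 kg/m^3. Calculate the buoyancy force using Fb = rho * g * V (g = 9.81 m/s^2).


Formula: Fb = rho * g * V
Substituting: Fb = 1024.3 * 9.81 * 9012.7
Intermediate: 1024.3 * 9.81 = 10048.383
Result: Fb = 10048.383 * 9012.7 ≈ 90563000 N (5 s.f.)

90563000 N


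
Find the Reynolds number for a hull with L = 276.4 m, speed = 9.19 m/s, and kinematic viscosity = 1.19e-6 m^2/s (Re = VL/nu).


Formula: Re = V * L / nu
Step 1 — V * L = 9.19 * 276.4 = 2540.116 m^2/s
Step 2 — Re = 2540.116 / 1.19e-6 = 2.13e+09

2.13e+09


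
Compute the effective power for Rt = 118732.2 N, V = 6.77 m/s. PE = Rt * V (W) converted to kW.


Formula: PE = Rt * V / 1000 (kW)
Step 1 — PE (W) = 118732.2 * 6.77 = 803816.994 W
Step 2 — PE (kW) = 803816.994 / 1000 ≈ 803.82 kW (5 s.f.)

803.82 kW


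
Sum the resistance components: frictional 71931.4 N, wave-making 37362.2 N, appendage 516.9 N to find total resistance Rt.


Formula: Rt = Rf + Rw + Ra
Substituting: Rt = 71931.4 + 37362.2 + 516.9
Result: Rt = 109810.5 N

109810.5 N


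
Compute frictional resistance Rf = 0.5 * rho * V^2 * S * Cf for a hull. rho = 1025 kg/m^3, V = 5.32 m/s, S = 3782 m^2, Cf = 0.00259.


Formula: Rf = 0.5 * rho * V^2 * S * Cf
Step 1 — V^2 = 5.32^2 = 28.3024
Step 2 — 0.5 * rho * V^2 = 0.5 * 1025 * 28.3024 = 14504.98
Step 3 — Rf = 14504.98 * 3782 * 0.00259 ≈ 142080 N (5 s.f.)

142080 N


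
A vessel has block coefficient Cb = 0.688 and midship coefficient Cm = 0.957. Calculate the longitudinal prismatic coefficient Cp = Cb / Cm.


Formula: Cp = Cb / Cm
Substituting: Cp = 0.688 / 0.957
Result: Cp ≈ 0.71891 (5 s.f.)

0.71891


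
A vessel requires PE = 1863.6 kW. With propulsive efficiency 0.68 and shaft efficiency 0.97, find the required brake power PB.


Formula: PB = PE / (eta_D * eta_S)
Step 1 — combined efficiency = eta_D * eta_S = 0.68 * 0.97 = 0.6596
Step 2 — PB = 1863.6 / 0.6596 ≈ 2825.3 kW (5 s.f.)

2825.3 kW


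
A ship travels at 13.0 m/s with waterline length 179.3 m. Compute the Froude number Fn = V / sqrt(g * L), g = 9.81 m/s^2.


Formula: Fn = V / sqrt(g * L)
Step 1 — g * L = 9.81 * 179.3 = 1758.933
Step 2 — sqrt(g * L) = sqrt(1758.933) = 41.939635
Step 3 — Fn = 13.0 / 41.939635 ≈ 0.30997 (5 s.f.)

0.30997


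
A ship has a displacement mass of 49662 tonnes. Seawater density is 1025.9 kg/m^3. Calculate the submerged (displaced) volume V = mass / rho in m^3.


Formula: V = mass / rho
Step 1 — convert tonnes to kg: 49662 t * 1000 = 49662000 kg
Step 2 — V = 49662000 / 1025.9 ≈ 48408 m^3 (5 s.f.)

48408 m^3
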